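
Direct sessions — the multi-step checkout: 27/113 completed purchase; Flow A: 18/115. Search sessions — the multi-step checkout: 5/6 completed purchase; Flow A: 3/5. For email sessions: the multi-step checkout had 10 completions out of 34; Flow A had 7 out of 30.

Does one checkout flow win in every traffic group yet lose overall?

No

Direct: the multi-step checkout 27/113 = 23.9%, Flow A 18/115 = 15.7% → the multi-step checkout
Search: the multi-step checkout 5/6 = 83.3%, Flow A 3/5 = 60.0% → the multi-step checkout
Email: the multi-step checkout 10/34 = 29.4%, Flow A 7/30 = 23.3% → the multi-step checkout
Overall: the multi-step checkout 42/153 = 27.5%, Flow A 28/150 = 18.7% → the multi-step checkout
The multi-step checkout wins overall and in every traffic group — no reversal.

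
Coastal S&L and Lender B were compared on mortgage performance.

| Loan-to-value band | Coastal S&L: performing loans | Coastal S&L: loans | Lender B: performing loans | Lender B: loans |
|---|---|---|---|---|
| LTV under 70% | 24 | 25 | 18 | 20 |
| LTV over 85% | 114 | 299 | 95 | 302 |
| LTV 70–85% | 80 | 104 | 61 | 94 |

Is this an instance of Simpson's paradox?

No

LTV under 70%: Coastal S&L 24/25 = 96.0%, Lender B 18/20 = 90.0% → Coastal S&L
LTV over 85%: Coastal S&L 114/299 = 38.1%, Lender B 95/302 = 31.5% → Coastal S&L
LTV 70–85%: Coastal S&L 80/104 = 76.9%, Lender B 61/94 = 64.9% → Coastal S&L
Overall: Coastal S&L 218/428 = 50.9%, Lender B 174/416 = 41.8% → Coastal S&L
Coastal S&L wins overall and in every loan-to-value group — no reversal.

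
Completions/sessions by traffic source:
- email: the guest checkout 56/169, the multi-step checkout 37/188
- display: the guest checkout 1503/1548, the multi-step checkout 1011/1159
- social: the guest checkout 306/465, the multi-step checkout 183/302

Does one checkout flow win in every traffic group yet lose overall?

Email: the guest checkout 56/169 = 33.1%, the multi-step checkout 37/188 = 19.7% → the guest checkout
Display: the guest checkout 1503/1548 = 97.1%, the multi-step checkout 1011/1159 = 87.2% → the guest checkout
Social: the guest checkout 306/465 = 65.8%, the multi-step checkout 183/302 = 60.6% → the guest checkout
Overall: the guest checkout 1865/2182 = 85.5%, the multi-step checkout 1231/1649 = 74.7% → the guest checkout
The guest checkout wins overall and in every traffic group — no reversal.

No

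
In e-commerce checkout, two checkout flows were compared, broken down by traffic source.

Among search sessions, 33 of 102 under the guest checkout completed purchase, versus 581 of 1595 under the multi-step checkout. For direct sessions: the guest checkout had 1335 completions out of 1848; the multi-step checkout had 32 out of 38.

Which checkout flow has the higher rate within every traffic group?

the multi-step checkout

Search: the guest checkout 33/102 = 32.4%, the multi-step checkout 581/1595 = 36.4% → the multi-step checkout
Direct: the guest checkout 1335/1848 = 72.2%, the multi-step checkout 32/38 = 84.2% → the multi-step checkout
The multi-step checkout has the higher rate in both groups.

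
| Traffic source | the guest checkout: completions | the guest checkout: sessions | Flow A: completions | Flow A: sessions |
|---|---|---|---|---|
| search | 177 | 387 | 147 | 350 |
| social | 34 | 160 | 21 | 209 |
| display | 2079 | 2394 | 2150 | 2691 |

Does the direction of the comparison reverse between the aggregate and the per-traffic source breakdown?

No

Search: the guest checkout 177/387 = 45.7%, Flow A 147/350 = 42.0% → the guest checkout
Social: the guest checkout 34/160 = 21.2%, Flow A 21/209 = 10.0% → the guest checkout
Display: the guest checkout 2079/2394 = 86.8%, Flow A 2150/2691 = 79.9% → the guest checkout
Overall: the guest checkout 2290/2941 = 77.9%, Flow A 2318/3250 = 71.3% → the guest checkout
The guest checkout wins overall and in every traffic group — no reversal.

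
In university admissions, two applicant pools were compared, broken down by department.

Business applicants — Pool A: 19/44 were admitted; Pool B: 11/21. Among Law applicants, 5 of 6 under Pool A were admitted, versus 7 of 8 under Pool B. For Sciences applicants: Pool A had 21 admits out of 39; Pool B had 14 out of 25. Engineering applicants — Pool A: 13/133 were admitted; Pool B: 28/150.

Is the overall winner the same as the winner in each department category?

Yes

Business: Pool A 19/44 = 43.2%, Pool B 11/21 = 52.4% → Pool B
Law: Pool A 5/6 = 83.3%, Pool B 7/8 = 87.5% → Pool B
Sciences: Pool A 21/39 = 53.8%, Pool B 14/25 = 56.0% → Pool B
Engineering: Pool A 13/133 = 9.8%, Pool B 28/150 = 18.7% → Pool B
Overall: Pool A 58/222 = 26.1%, Pool B 60/204 = 29.4% → Pool B
Pool B wins overall and in every department group — no reversal.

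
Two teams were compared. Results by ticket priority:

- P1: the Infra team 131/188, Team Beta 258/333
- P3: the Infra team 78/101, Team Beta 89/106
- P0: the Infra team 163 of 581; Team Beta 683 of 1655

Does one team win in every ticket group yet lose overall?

No

P1: the Infra team 131/188 = 69.7%, Team Beta 258/333 = 77.5% → Team Beta
P3: the Infra team 78/101 = 77.2%, Team Beta 89/106 = 84.0% → Team Beta
P0: the Infra team 163/581 = 28.1%, Team Beta 683/1655 = 41.3% → Team Beta
Overall: the Infra team 372/870 = 42.8%, Team Beta 1030/2094 = 49.2% → Team Beta
Team Beta wins overall and in every ticket group — no reversal.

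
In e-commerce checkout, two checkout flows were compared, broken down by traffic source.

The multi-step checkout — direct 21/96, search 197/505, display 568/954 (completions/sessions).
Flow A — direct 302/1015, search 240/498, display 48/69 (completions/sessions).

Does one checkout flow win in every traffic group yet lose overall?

Yes

Direct: the multi-step checkout 21/96 = 21.9%, Flow A 302/1015 = 29.8% → Flow A
Search: the multi-step checkout 197/505 = 39.0%, Flow A 240/498 = 48.2% → Flow A
Display: the multi-step checkout 568/954 = 59.5%, Flow A 48/69 = 69.6% → Flow A
Overall: the multi-step checkout 786/1555 = 50.5%, Flow A 590/1582 = 37.3% → the multi-step checkout
Flow A wins each traffic group but the multi-step checkout wins overall — the comparison reverses. Flow A's sessions skew toward direct, which has a lower base rate.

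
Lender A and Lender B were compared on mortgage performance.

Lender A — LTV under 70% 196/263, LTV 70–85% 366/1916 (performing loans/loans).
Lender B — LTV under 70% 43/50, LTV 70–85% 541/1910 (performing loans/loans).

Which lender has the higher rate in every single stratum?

Lender B

LTV under 70%: Lender A 196/263 = 74.5%, Lender B 43/50 = 86.0% → Lender B
LTV 70–85%: Lender A 366/1916 = 19.1%, Lender B 541/1910 = 28.3% → Lender B
Lender B has the higher rate in both groups.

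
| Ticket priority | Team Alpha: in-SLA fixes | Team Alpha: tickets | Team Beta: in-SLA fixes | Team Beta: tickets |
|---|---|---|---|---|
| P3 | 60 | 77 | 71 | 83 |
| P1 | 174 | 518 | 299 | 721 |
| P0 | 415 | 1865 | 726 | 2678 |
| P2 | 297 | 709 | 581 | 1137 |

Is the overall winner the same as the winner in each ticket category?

Yes

P3: Team Alpha 60/77 = 77.9%, Team Beta 71/83 = 85.5% → Team Beta
P1: Team Alpha 174/518 = 33.6%, Team Beta 299/721 = 41.5% → Team Beta
P0: Team Alpha 415/1865 = 22.3%, Team Beta 726/2678 = 27.1% → Team Beta
P2: Team Alpha 297/709 = 41.9%, Team Beta 581/1137 = 51.1% → Team Beta
Overall: Team Alpha 946/3169 = 29.9%, Team Beta 1677/4619 = 36.3% → Team Beta
Team Beta wins overall and in every ticket group — no reversal.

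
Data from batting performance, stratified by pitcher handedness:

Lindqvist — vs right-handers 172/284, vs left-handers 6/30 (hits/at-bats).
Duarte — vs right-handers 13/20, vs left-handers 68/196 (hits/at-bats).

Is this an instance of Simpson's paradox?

Yes

Vs right-handers: Lindqvist 172/284 = 60.6%, Duarte 13/20 = 65.0% → Duarte
Vs left-handers: Lindqvist 6/30 = 20.0%, Duarte 68/196 = 34.7% → Duarte
Overall: Lindqvist 178/314 = 56.7%, Duarte 81/216 = 37.5% → Lindqvist
Duarte wins each pitcher group but Lindqvist wins overall — the comparison reverses. Duarte's at-bats skew toward vs left-handers, which has a lower base rate.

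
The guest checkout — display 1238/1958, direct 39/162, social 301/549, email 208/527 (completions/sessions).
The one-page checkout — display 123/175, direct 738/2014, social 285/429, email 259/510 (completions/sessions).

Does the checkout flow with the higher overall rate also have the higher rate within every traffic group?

No

Display: the guest checkout 1238/1958 = 63.2%, the one-page checkout 123/175 = 70.3% → the one-page checkout
Direct: the guest checkout 39/162 = 24.1%, the one-page checkout 738/2014 = 36.6% → the one-page checkout
Social: the guest checkout 301/549 = 54.8%, the one-page checkout 285/429 = 66.4% → the one-page checkout
Email: the guest checkout 208/527 = 39.5%, the one-page checkout 259/510 = 50.8% → the one-page checkout
Overall: the guest checkout 1786/3196 = 55.9%, the one-page checkout 1405/3128 = 44.9% → the guest checkout
The one-page checkout wins each traffic group but the guest checkout wins overall — the comparison reverses. The one-page checkout's sessions skew toward direct, which has a lower base rate.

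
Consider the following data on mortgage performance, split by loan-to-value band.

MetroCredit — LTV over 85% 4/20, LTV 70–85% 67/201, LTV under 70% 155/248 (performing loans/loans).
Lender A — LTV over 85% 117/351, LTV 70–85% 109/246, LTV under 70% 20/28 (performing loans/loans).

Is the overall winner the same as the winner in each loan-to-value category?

No

LTV over 85%: MetroCredit 4/20 = 20.0%, Lender A 117/351 = 33.3% → Lender A
LTV 70–85%: MetroCredit 67/201 = 33.3%, Lender A 109/246 = 44.3% → Lender A
LTV under 70%: MetroCredit 155/248 = 62.5%, Lender A 20/28 = 71.4% → Lender A
Overall: MetroCredit 226/469 = 48.2%, Lender A 246/625 = 39.4% → MetroCredit
Lender A wins each loan-to-value group but MetroCredit wins overall — the comparison reverses. Lender A's loans skew toward LTV over 85%, which has a lower base rate.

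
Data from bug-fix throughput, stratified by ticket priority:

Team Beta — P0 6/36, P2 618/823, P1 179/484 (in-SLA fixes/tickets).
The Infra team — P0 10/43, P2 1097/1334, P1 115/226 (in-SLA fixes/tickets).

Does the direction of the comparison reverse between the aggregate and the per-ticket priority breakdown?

P0: Team Beta 6/36 = 16.7%, the Infra team 10/43 = 23.3% → the Infra team
P2: Team Beta 618/823 = 75.1%, the Infra team 1097/1334 = 82.2% → the Infra team
P1: Team Beta 179/484 = 37.0%, the Infra team 115/226 = 50.9% → the Infra team
Overall: Team Beta 803/1343 = 59.8%, the Infra team 1222/1603 = 76.2% → the Infra team
The Infra team wins overall and in every ticket group — no reversal.

No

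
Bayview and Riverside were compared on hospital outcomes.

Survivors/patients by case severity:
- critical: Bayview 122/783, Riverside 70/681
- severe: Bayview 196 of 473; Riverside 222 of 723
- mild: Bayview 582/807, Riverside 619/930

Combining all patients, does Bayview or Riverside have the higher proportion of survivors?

Bayview

Critical: Bayview 122/783 = 15.6%, Riverside 70/681 = 10.3% → Bayview
Severe: Bayview 196/473 = 41.4%, Riverside 222/723 = 30.7% → Bayview
Mild: Bayview 582/807 = 72.1%, Riverside 619/930 = 66.6% → Bayview
Overall: Bayview 900/2063 = 43.6%, Riverside 911/2334 = 39.0% → Bayview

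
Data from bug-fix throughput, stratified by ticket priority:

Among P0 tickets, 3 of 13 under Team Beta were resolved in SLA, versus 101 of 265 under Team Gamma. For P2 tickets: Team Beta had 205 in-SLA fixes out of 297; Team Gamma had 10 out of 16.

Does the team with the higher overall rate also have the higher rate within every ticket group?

No

P0: Team Beta 3/13 = 23.1%, Team Gamma 101/265 = 38.1% → Team Gamma
P2: Team Beta 205/297 = 69.0%, Team Gamma 10/16 = 62.5% → Team Beta
Overall: Team Beta 208/310 = 67.1%, Team Gamma 111/281 = 39.5% → Team Beta
Neither sweeps: Team Beta wins 1 of 2 groups, Team Gamma wins 1. Team Beta wins overall but not every group — no Simpson reversal.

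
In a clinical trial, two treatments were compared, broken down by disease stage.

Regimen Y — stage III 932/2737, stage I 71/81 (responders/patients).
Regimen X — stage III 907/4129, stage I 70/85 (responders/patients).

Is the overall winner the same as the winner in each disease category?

Yes

Stage III: Regimen Y 932/2737 = 34.1%, Regimen X 907/4129 = 22.0% → Regimen Y
Stage I: Regimen Y 71/81 = 87.7%, Regimen X 70/85 = 82.4% → Regimen Y
Overall: Regimen Y 1003/2818 = 35.6%, Regimen X 977/4214 = 23.2% → Regimen Y
Regimen Y wins overall and in every disease group — no reversal.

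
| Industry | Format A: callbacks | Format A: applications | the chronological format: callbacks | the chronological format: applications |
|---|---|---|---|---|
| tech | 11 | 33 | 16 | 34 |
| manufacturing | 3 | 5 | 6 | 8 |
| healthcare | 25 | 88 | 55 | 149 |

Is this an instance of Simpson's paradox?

Tech: Format A 11/33 = 33.3%, the chronological format 16/34 = 47.1% → the chronological format
Manufacturing: Format A 3/5 = 60.0%, the chronological format 6/8 = 75.0% → the chronological format
Healthcare: Format A 25/88 = 28.4%, the chronological format 55/149 = 36.9% → the chronological format
Overall: Format A 39/126 = 31.0%, the chronological format 77/191 = 40.3% → the chronological format
The chronological format wins overall and in every industry group — no reversal.

No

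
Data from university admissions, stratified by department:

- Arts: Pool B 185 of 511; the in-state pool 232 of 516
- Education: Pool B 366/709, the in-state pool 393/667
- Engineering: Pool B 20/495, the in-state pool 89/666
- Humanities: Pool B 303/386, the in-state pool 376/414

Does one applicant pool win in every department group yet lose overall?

No

Arts: Pool B 185/511 = 36.2%, the in-state pool 232/516 = 45.0% → the in-state pool
Education: Pool B 366/709 = 51.6%, the in-state pool 393/667 = 58.9% → the in-state pool
Engineering: Pool B 20/495 = 4.0%, the in-state pool 89/666 = 13.4% → the in-state pool
Humanities: Pool B 303/386 = 78.5%, the in-state pool 376/414 = 90.8% → the in-state pool
Overall: Pool B 874/2101 = 41.6%, the in-state pool 1090/2263 = 48.2% → the in-state pool
The in-state pool wins overall and in every department group — no reversal.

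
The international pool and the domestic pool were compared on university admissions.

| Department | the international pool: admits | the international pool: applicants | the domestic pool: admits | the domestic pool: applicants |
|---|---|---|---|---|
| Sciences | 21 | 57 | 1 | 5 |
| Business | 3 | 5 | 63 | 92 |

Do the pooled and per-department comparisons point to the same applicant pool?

No

Sciences: the international pool 21/57 = 36.8%, the domestic pool 1/5 = 20.0% → the international pool
Business: the international pool 3/5 = 60.0%, the domestic pool 63/92 = 68.5% → the domestic pool
Overall: the international pool 24/62 = 38.7%, the domestic pool 64/97 = 66.0% → the domestic pool
Neither sweeps: the international pool wins 1 of 2 groups, the domestic pool wins 1. The domestic pool wins overall but not every group — no Simpson reversal.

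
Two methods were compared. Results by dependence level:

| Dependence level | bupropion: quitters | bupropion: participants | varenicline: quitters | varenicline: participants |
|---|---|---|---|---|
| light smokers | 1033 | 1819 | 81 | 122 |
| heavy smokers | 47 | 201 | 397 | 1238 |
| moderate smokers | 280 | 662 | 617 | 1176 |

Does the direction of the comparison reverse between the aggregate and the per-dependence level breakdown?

Yes

Light smokers: bupropion 1033/1819 = 56.8%, varenicline 81/122 = 66.4% → varenicline
Heavy smokers: bupropion 47/201 = 23.4%, varenicline 397/1238 = 32.1% → varenicline
Moderate smokers: bupropion 280/662 = 42.3%, varenicline 617/1176 = 52.5% → varenicline
Overall: bupropion 1360/2682 = 50.7%, varenicline 1095/2536 = 43.2% → bupropion
Varenicline wins each dependence group but bupropion wins overall — the comparison reverses. Varenicline's participants skew toward heavy smokers, which has a lower base rate.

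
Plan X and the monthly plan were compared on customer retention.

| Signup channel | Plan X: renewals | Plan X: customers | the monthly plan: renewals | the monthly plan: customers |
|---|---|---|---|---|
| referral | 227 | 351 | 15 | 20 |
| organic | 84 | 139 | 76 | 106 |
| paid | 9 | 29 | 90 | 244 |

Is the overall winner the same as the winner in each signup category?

Referral: Plan X 227/351 = 64.7%, the monthly plan 15/20 = 75.0% → the monthly plan
Organic: Plan X 84/139 = 60.4%, the monthly plan 76/106 = 71.7% → the monthly plan
Paid: Plan X 9/29 = 31.0%, the monthly plan 90/244 = 36.9% → the monthly plan
Overall: Plan X 320/519 = 61.7%, the monthly plan 181/370 = 48.9% → Plan X
The monthly plan wins each signup group but Plan X wins overall — the comparison reverses. The monthly plan's customers skew toward paid, which has a lower base rate.

No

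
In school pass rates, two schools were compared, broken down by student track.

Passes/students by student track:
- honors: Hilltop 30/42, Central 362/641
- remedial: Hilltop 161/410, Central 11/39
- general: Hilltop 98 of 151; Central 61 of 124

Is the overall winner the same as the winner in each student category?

No

Honors: Hilltop 30/42 = 71.4%, Central 362/641 = 56.5% → Hilltop
Remedial: Hilltop 161/410 = 39.3%, Central 11/39 = 28.2% → Hilltop
General: Hilltop 98/151 = 64.9%, Central 61/124 = 49.2% → Hilltop
Overall: Hilltop 289/603 = 47.9%, Central 434/804 = 54.0% → Central
Hilltop wins each student group but Central wins overall — the comparison reverses. Hilltop's students skew toward remedial, which has a lower base rate.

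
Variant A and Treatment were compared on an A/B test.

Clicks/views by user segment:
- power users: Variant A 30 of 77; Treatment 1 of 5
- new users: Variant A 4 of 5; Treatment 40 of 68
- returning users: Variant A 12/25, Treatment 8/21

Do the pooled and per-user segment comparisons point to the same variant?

Power users: Variant A 30/77 = 39.0%, Treatment 1/5 = 20.0% → Variant A
New users: Variant A 4/5 = 80.0%, Treatment 40/68 = 58.8% → Variant A
Returning users: Variant A 12/25 = 48.0%, Treatment 8/21 = 38.1% → Variant A
Overall: Variant A 46/107 = 43.0%, Treatment 49/94 = 52.1% → Treatment
Variant A wins each user group but Treatment wins overall — the comparison reverses. Variant A's views skew toward power users, which has a lower base rate.

No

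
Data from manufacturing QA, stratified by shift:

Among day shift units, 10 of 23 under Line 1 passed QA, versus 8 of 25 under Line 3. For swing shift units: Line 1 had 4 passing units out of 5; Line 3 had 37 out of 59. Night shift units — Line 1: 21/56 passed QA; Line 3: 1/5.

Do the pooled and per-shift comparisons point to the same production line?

Day shift: Line 1 10/23 = 43.5%, Line 3 8/25 = 32.0% → Line 1
Swing shift: Line 1 4/5 = 80.0%, Line 3 37/59 = 62.7% → Line 1
Night shift: Line 1 21/56 = 37.5%, Line 3 1/5 = 20.0% → Line 1
Overall: Line 1 35/84 = 41.7%, Line 3 46/89 = 51.7% → Line 3
Line 1 wins each shift group but Line 3 wins overall — the comparison reverses. Line 1's units skew toward night shift, which has a lower base rate.

No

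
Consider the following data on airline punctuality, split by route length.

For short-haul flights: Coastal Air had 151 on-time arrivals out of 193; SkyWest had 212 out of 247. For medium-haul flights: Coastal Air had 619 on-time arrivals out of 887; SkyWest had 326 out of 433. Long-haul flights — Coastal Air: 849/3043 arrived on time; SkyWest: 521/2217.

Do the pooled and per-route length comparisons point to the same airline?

No

Short-haul: Coastal Air 151/193 = 78.2%, SkyWest 212/247 = 85.8% → SkyWest
Medium-haul: Coastal Air 619/887 = 69.8%, SkyWest 326/433 = 75.3% → SkyWest
Long-haul: Coastal Air 849/3043 = 27.9%, SkyWest 521/2217 = 23.5% → Coastal Air
Overall: Coastal Air 1619/4123 = 39.3%, SkyWest 1059/2897 = 36.6% → Coastal Air
Neither sweeps: Coastal Air wins 1 of 3 groups, SkyWest wins 2. Coastal Air wins overall but not every group — no Simpson reversal.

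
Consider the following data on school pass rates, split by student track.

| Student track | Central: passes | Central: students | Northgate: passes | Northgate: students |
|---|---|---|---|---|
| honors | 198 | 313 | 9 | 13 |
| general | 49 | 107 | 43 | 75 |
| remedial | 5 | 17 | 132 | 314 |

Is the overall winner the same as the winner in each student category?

No

Honors: Central 198/313 = 63.3%, Northgate 9/13 = 69.2% → Northgate
General: Central 49/107 = 45.8%, Northgate 43/75 = 57.3% → Northgate
Remedial: Central 5/17 = 29.4%, Northgate 132/314 = 42.0% → Northgate
Overall: Central 252/437 = 57.7%, Northgate 184/402 = 45.8% → Central
Northgate wins each student group but Central wins overall — the comparison reverses. Northgate's students skew toward remedial, which has a lower base rate.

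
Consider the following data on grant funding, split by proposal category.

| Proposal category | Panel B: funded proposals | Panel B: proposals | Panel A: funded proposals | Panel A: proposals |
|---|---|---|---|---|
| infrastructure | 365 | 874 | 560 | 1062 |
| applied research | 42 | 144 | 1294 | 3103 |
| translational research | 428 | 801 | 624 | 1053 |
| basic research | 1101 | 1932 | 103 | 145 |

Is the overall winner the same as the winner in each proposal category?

Infrastructure: Panel B 365/874 = 41.8%, Panel A 560/1062 = 52.7% → Panel A
Applied research: Panel B 42/144 = 29.2%, Panel A 1294/3103 = 41.7% → Panel A
Translational research: Panel B 428/801 = 53.4%, Panel A 624/1053 = 59.3% → Panel A
Basic research: Panel B 1101/1932 = 57.0%, Panel A 103/145 = 71.0% → Panel A
Overall: Panel B 1936/3751 = 51.6%, Panel A 2581/5363 = 48.1% → Panel B
Panel A wins each proposal group but Panel B wins overall — the comparison reverses. Panel A's proposals skew toward applied research, which has a lower base rate.

No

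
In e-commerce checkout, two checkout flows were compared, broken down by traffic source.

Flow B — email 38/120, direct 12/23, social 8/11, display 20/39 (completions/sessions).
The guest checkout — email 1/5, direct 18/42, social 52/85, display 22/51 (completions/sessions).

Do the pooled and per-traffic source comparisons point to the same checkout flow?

Email: Flow B 38/120 = 31.7%, the guest checkout 1/5 = 20.0% → Flow B
Direct: Flow B 12/23 = 52.2%, the guest checkout 18/42 = 42.9% → Flow B
Social: Flow B 8/11 = 72.7%, the guest checkout 52/85 = 61.2% → Flow B
Display: Flow B 20/39 = 51.3%, the guest checkout 22/51 = 43.1% → Flow B
Overall: Flow B 78/193 = 40.4%, the guest checkout 93/183 = 50.8% → the guest checkout
Flow B wins each traffic group but the guest checkout wins overall — the comparison reverses. Flow B's sessions skew toward email, which has a lower base rate.

No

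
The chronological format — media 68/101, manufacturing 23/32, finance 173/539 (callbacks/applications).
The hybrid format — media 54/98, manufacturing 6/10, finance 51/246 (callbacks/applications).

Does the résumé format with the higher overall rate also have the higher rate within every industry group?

Media: the chronological format 68/101 = 67.3%, the hybrid format 54/98 = 55.1% → the chronological format
Manufacturing: the chronological format 23/32 = 71.9%, the hybrid format 6/10 = 60.0% → the chronological format
Finance: the chronological format 173/539 = 32.1%, the hybrid format 51/246 = 20.7% → the chronological format
Overall: the chronological format 264/672 = 39.3%, the hybrid format 111/354 = 31.4% → the chronological format
The chronological format wins overall and in every industry group — no reversal.

Yes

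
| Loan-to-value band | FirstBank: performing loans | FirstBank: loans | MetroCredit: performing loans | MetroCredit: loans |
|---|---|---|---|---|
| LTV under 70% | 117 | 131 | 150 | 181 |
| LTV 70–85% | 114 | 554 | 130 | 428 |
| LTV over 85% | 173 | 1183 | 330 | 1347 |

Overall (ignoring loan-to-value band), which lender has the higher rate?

LTV under 70%: FirstBank 117/131 = 89.3%, MetroCredit 150/181 = 82.9% → FirstBank
LTV 70–85%: FirstBank 114/554 = 20.6%, MetroCredit 130/428 = 30.4% → MetroCredit
LTV over 85%: FirstBank 173/1183 = 14.6%, MetroCredit 330/1347 = 24.5% → MetroCredit
Overall: FirstBank 404/1868 = 21.6%, MetroCredit 610/1956 = 31.2% → MetroCredit
(Neither sweeps every loan-to-value group, but MetroCredit has the higher pooled rate.)

MetroCredit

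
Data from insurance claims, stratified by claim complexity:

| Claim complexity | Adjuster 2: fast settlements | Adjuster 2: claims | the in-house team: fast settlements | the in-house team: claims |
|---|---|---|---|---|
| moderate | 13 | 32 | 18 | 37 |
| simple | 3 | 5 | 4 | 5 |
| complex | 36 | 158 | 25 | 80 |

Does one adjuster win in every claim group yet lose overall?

Moderate: Adjuster 2 13/32 = 40.6%, the in-house team 18/37 = 48.6% → the in-house team
Simple: Adjuster 2 3/5 = 60.0%, the in-house team 4/5 = 80.0% → the in-house team
Complex: Adjuster 2 36/158 = 22.8%, the in-house team 25/80 = 31.2% → the in-house team
Overall: Adjuster 2 52/195 = 26.7%, the in-house team 47/122 = 38.5% → the in-house team
The in-house team wins overall and in every claim group — no reversal.

No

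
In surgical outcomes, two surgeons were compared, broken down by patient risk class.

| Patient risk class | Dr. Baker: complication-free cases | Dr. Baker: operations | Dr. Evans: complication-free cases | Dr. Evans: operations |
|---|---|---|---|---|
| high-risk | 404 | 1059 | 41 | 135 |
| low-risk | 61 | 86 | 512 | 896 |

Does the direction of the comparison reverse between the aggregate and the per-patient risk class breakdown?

Yes

High-risk: Dr. Baker 404/1059 = 38.1%, Dr. Evans 41/135 = 30.4% → Dr. Baker
Low-risk: Dr. Baker 61/86 = 70.9%, Dr. Evans 512/896 = 57.1% → Dr. Baker
Overall: Dr. Baker 465/1145 = 40.6%, Dr. Evans 553/1031 = 53.6% → Dr. Evans
Dr. Baker wins each patient risk group but Dr. Evans wins overall — the comparison reverses. Dr. Baker's operations skew toward high-risk, which has a lower base rate.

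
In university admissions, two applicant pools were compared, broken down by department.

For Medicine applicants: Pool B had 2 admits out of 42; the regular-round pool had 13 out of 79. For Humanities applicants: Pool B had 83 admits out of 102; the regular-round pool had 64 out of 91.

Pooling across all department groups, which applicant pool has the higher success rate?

Pool B

Medicine: Pool B 2/42 = 4.8%, the regular-round pool 13/79 = 16.5% → the regular-round pool
Humanities: Pool B 83/102 = 81.4%, the regular-round pool 64/91 = 70.3% → Pool B
Overall: Pool B 85/144 = 59.0%, the regular-round pool 77/170 = 45.3% → Pool B
(Neither sweeps every department group, but Pool B has the higher pooled rate.)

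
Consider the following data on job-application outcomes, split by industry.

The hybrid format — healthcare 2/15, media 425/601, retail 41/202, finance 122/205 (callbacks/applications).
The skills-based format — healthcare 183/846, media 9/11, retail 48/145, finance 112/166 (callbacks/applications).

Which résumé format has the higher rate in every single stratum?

the skills-based format

Healthcare: the hybrid format 2/15 = 13.3%, the skills-based format 183/846 = 21.6% → the skills-based format
Media: the hybrid format 425/601 = 70.7%, the skills-based format 9/11 = 81.8% → the skills-based format
Retail: the hybrid format 41/202 = 20.3%, the skills-based format 48/145 = 33.1% → the skills-based format
Finance: the hybrid format 122/205 = 59.5%, the skills-based format 112/166 = 67.5% → the skills-based format
The skills-based format has the higher rate in all 4 groups.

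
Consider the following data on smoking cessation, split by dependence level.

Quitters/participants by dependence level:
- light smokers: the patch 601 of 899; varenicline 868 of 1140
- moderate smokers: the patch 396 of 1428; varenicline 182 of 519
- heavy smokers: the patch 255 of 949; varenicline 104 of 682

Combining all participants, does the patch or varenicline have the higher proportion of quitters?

varenicline

Light smokers: the patch 601/899 = 66.9%, varenicline 868/1140 = 76.1% → varenicline
Moderate smokers: the patch 396/1428 = 27.7%, varenicline 182/519 = 35.1% → varenicline
Heavy smokers: the patch 255/949 = 26.9%, varenicline 104/682 = 15.2% → the patch
Overall: the patch 1252/3276 = 38.2%, varenicline 1154/2341 = 49.3% → varenicline
(Neither sweeps every dependence group, but varenicline has the higher pooled rate.)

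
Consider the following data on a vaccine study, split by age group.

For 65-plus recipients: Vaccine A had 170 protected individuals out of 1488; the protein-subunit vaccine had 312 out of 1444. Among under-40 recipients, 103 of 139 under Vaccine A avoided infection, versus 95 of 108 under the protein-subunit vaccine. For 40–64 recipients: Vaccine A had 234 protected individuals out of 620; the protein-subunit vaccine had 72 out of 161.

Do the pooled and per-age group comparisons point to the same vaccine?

65-plus: Vaccine A 170/1488 = 11.4%, the protein-subunit vaccine 312/1444 = 21.6% → the protein-subunit vaccine
Under-40: Vaccine A 103/139 = 74.1%, the protein-subunit vaccine 95/108 = 88.0% → the protein-subunit vaccine
40–64: Vaccine A 234/620 = 37.7%, the protein-subunit vaccine 72/161 = 44.7% → the protein-subunit vaccine
Overall: Vaccine A 507/2247 = 22.6%, the protein-subunit vaccine 479/1713 = 28.0% → the protein-subunit vaccine
The protein-subunit vaccine wins overall and in every age group — no reversal.

Yes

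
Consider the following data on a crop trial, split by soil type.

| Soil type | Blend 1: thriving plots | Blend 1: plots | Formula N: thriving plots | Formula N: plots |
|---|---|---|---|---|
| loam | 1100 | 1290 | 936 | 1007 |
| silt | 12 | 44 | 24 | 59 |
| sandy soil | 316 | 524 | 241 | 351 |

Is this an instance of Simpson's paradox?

Loam: Blend 1 1100/1290 = 85.3%, Formula N 936/1007 = 92.9% → Formula N
Silt: Blend 1 12/44 = 27.3%, Formula N 24/59 = 40.7% → Formula N
Sandy soil: Blend 1 316/524 = 60.3%, Formula N 241/351 = 68.7% → Formula N
Overall: Blend 1 1428/1858 = 76.9%, Formula N 1201/1417 = 84.8% → Formula N
Formula N wins overall and in every soil group — no reversal.

No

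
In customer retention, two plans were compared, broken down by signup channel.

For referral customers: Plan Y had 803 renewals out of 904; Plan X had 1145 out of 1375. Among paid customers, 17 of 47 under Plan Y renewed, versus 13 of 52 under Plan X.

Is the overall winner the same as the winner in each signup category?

Referral: Plan Y 803/904 = 88.8%, Plan X 1145/1375 = 83.3% → Plan Y
Paid: Plan Y 17/47 = 36.2%, Plan X 13/52 = 25.0% → Plan Y
Overall: Plan Y 820/951 = 86.2%, Plan X 1158/1427 = 81.1% → Plan Y
Plan Y wins overall and in every signup group — no reversal.

Yes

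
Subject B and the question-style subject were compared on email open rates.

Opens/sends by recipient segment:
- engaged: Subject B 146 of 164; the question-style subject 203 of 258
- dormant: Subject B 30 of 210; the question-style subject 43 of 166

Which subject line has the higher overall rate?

Engaged: Subject B 146/164 = 89.0%, the question-style subject 203/258 = 78.7% → Subject B
Dormant: Subject B 30/210 = 14.3%, the question-style subject 43/166 = 25.9% → the question-style subject
Overall: Subject B 176/374 = 47.1%, the question-style subject 246/424 = 58.0% → the question-style subject
(Neither sweeps every recipient group, but the question-style subject has the higher pooled rate.)

the question-style subject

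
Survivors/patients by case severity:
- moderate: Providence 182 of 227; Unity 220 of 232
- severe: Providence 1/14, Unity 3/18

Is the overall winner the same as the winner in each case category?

Moderate: Providence 182/227 = 80.2%, Unity 220/232 = 94.8% → Unity
Severe: Providence 1/14 = 7.1%, Unity 3/18 = 16.7% → Unity
Overall: Providence 183/241 = 75.9%, Unity 223/250 = 89.2% → Unity
Unity wins overall and in every case group — no reversal.

Yes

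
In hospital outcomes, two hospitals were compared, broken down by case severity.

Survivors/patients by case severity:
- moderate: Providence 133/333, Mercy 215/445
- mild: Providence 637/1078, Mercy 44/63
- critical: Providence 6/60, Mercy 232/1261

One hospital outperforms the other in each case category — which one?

Mercy

Moderate: Providence 133/333 = 39.9%, Mercy 215/445 = 48.3% → Mercy
Mild: Providence 637/1078 = 59.1%, Mercy 44/63 = 69.8% → Mercy
Critical: Providence 6/60 = 10.0%, Mercy 232/1261 = 18.4% → Mercy
Mercy has the higher rate in all 3 groups.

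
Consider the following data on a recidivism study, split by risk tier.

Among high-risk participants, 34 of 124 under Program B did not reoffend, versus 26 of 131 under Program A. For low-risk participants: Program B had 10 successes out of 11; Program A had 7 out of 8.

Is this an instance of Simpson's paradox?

High-risk: Program B 34/124 = 27.4%, Program A 26/131 = 19.8% → Program B
Low-risk: Program B 10/11 = 90.9%, Program A 7/8 = 87.5% → Program B
Overall: Program B 44/135 = 32.6%, Program A 33/139 = 23.7% → Program B
Program B wins overall and in every risk group — no reversal.

No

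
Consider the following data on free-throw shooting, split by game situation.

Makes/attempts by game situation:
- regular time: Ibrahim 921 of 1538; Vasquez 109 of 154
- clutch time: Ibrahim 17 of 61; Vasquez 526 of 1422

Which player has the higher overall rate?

Ibrahim

Regular time: Ibrahim 921/1538 = 59.9%, Vasquez 109/154 = 70.8% → Vasquez
Clutch time: Ibrahim 17/61 = 27.9%, Vasquez 526/1422 = 37.0% → Vasquez
Overall: Ibrahim 938/1599 = 58.7%, Vasquez 635/1576 = 40.3% → Ibrahim
(Vasquez wins every game group but Ibrahim wins overall — Vasquez's attempts skew toward the low-rate clutch time group.)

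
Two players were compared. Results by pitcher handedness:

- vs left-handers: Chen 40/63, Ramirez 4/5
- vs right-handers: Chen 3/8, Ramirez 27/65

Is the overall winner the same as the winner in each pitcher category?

No

Vs left-handers: Chen 40/63 = 63.5%, Ramirez 4/5 = 80.0% → Ramirez
Vs right-handers: Chen 3/8 = 37.5%, Ramirez 27/65 = 41.5% → Ramirez
Overall: Chen 43/71 = 60.6%, Ramirez 31/70 = 44.3% → Chen
Ramirez wins each pitcher group but Chen wins overall — the comparison reverses. Ramirez's at-bats skew toward vs right-handers, which has a lower base rate.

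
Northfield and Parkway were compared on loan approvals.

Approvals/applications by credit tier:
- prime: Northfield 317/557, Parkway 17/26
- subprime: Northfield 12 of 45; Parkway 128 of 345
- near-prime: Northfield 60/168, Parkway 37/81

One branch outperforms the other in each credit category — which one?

Prime: Northfield 317/557 = 56.9%, Parkway 17/26 = 65.4% → Parkway
Subprime: Northfield 12/45 = 26.7%, Parkway 128/345 = 37.1% → Parkway
Near-prime: Northfield 60/168 = 35.7%, Parkway 37/81 = 45.7% → Parkway
Parkway has the higher rate in all 3 groups.

Parkway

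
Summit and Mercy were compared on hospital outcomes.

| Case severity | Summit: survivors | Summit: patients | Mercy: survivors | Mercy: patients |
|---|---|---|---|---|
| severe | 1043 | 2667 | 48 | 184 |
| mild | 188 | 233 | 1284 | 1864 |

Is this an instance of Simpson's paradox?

Yes

Severe: Summit 1043/2667 = 39.1%, Mercy 48/184 = 26.1% → Summit
Mild: Summit 188/233 = 80.7%, Mercy 1284/1864 = 68.9% → Summit
Overall: Summit 1231/2900 = 42.4%, Mercy 1332/2048 = 65.0% → Mercy
Summit wins each case group but Mercy wins overall — the comparison reverses. Summit's patients skew toward severe, which has a lower base rate.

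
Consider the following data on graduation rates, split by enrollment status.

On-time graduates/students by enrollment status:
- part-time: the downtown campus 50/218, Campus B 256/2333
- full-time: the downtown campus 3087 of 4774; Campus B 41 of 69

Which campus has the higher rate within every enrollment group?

Part-time: the downtown campus 50/218 = 22.9%, Campus B 256/2333 = 11.0% → the downtown campus
Full-time: the downtown campus 3087/4774 = 64.7%, Campus B 41/69 = 59.4% → the downtown campus
The downtown campus has the higher rate in both groups.

the downtown campus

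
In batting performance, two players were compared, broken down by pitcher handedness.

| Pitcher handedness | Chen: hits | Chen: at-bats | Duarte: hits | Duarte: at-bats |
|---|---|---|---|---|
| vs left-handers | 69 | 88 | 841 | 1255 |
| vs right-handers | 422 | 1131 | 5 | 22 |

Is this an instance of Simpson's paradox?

Yes

Vs left-handers: Chen 69/88 = 78.4%, Duarte 841/1255 = 67.0% → Chen
Vs right-handers: Chen 422/1131 = 37.3%, Duarte 5/22 = 22.7% → Chen
Overall: Chen 491/1219 = 40.3%, Duarte 846/1277 = 66.2% → Duarte
Chen wins each pitcher group but Duarte wins overall — the comparison reverses. Chen's at-bats skew toward vs right-handers, which has a lower base rate.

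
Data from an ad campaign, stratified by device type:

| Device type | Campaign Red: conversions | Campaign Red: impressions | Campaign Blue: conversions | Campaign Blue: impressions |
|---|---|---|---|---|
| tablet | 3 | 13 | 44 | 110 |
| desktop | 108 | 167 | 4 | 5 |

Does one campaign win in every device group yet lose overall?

Yes

Tablet: Campaign Red 3/13 = 23.1%, Campaign Blue 44/110 = 40.0% → Campaign Blue
Desktop: Campaign Red 108/167 = 64.7%, Campaign Blue 4/5 = 80.0% → Campaign Blue
Overall: Campaign Red 111/180 = 61.7%, Campaign Blue 48/115 = 41.7% → Campaign Red
Campaign Blue wins each device group but Campaign Red wins overall — the comparison reverses. Campaign Blue's impressions skew toward tablet, which has a lower base rate.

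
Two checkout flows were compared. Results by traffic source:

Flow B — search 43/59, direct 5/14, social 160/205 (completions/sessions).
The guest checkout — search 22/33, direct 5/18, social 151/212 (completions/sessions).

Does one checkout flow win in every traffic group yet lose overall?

Search: Flow B 43/59 = 72.9%, the guest checkout 22/33 = 66.7% → Flow B
Direct: Flow B 5/14 = 35.7%, the guest checkout 5/18 = 27.8% → Flow B
Social: Flow B 160/205 = 78.0%, the guest checkout 151/212 = 71.2% → Flow B
Overall: Flow B 208/278 = 74.8%, the guest checkout 178/263 = 67.7% → Flow B
Flow B wins overall and in every traffic group — no reversal.

No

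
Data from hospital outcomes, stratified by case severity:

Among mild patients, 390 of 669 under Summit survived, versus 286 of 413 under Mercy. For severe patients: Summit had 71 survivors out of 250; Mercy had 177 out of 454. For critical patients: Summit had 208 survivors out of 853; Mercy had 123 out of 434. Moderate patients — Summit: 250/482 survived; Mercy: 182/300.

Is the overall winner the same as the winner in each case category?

Yes

Mild: Summit 390/669 = 58.3%, Mercy 286/413 = 69.2% → Mercy
Severe: Summit 71/250 = 28.4%, Mercy 177/454 = 39.0% → Mercy
Critical: Summit 208/853 = 24.4%, Mercy 123/434 = 28.3% → Mercy
Moderate: Summit 250/482 = 51.9%, Mercy 182/300 = 60.7% → Mercy
Overall: Summit 919/2254 = 40.8%, Mercy 768/1601 = 48.0% → Mercy
Mercy wins overall and in every case group — no reversal.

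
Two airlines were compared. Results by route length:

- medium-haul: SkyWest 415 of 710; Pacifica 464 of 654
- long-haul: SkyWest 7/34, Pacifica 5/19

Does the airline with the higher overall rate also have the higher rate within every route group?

Yes

Medium-haul: SkyWest 415/710 = 58.5%, Pacifica 464/654 = 70.9% → Pacifica
Long-haul: SkyWest 7/34 = 20.6%, Pacifica 5/19 = 26.3% → Pacifica
Overall: SkyWest 422/744 = 56.7%, Pacifica 469/673 = 69.7% → Pacifica
Pacifica wins overall and in every route group — no reversal.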